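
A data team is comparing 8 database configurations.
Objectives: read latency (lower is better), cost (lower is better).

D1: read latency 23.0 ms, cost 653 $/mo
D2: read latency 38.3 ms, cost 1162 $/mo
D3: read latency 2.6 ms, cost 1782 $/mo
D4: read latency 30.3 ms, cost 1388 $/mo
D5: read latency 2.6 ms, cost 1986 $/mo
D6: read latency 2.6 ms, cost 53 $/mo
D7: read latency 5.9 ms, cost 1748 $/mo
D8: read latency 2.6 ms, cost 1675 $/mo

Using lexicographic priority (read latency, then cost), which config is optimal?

First minimize read latency: best is 2.6, kept {D3, D5, D6, D8}.
Then minimize cost: best is 53, kept {D6}.

D6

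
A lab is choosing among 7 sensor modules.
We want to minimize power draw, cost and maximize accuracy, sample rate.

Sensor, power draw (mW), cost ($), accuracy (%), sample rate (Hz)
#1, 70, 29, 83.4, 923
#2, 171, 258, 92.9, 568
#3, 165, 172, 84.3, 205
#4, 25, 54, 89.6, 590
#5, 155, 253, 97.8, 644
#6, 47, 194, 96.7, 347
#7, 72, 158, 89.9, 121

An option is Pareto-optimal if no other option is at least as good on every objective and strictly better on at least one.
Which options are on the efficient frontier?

#1, #4, #5, #6, #7

#1: not dominated (best cost).
#2: dominated by #5 (power draw 155≤171, cost 253≤258, accuracy 97.8≥92.9, sample rate 644≥568).
#3: dominated by #4 (power draw 25≤165, cost 54≤172, accuracy 89.6≥84.3, sample rate 590≥205).
#4: not dominated (best power draw).
#5: not dominated (best accuracy).
#6: not dominated.
#7: not dominated.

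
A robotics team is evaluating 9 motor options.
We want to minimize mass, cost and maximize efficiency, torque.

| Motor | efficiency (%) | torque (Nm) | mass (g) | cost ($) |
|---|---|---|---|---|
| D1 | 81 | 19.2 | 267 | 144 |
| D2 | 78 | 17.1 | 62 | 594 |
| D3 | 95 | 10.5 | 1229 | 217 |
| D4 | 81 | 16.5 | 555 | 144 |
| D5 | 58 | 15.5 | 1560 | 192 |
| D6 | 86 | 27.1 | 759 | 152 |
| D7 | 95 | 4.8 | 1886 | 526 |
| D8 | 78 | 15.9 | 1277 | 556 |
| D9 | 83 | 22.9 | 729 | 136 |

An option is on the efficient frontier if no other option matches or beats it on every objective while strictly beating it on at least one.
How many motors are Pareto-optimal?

5

D1: not dominated.
D2: not dominated (best mass).
D3: not dominated.
D4: dominated by D1 (efficiency 81≥81, torque 19.2≥16.5, mass 267≤555, cost 144≤144).
D5: dominated by D1 (efficiency 81≥58, torque 19.2≥15.5, mass 267≤1560, cost 144≤192).
D6: not dominated (best torque).
D7: dominated by D3 (efficiency 95≥95, torque 10.5≥4.8, mass 1229≤1886, cost 217≤526).
D8: dominated by D1 (efficiency 81≥78, torque 19.2≥15.9, mass 267≤1277, cost 144≤556).
D9: not dominated (best cost).
Pareto-optimal: D1, D2, D3, D6, D9 → 5.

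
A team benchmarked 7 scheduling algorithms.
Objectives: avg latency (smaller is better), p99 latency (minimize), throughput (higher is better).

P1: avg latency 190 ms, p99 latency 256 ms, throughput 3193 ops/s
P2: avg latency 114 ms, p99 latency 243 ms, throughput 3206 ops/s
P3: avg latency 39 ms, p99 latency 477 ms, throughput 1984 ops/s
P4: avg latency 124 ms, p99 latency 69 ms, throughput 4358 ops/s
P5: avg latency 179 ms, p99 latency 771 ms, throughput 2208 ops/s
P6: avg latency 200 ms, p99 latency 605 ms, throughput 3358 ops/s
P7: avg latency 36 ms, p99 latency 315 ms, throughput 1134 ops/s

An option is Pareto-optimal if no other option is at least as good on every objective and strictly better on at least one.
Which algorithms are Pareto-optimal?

P1: dominated by P2 (avg latency 114≤190, p99 latency 243≤256, throughput 3206≥3193).
P2: not dominated.
P3: not dominated.
P4: not dominated (best p99 latency).
P5: dominated by P2 (avg latency 114≤179, p99 latency 243≤771, throughput 3206≥2208).
P6: dominated by P4 (avg latency 124≤200, p99 latency 69≤605, throughput 4358≥3358).
P7: not dominated (best avg latency).

P2, P3, P4, P7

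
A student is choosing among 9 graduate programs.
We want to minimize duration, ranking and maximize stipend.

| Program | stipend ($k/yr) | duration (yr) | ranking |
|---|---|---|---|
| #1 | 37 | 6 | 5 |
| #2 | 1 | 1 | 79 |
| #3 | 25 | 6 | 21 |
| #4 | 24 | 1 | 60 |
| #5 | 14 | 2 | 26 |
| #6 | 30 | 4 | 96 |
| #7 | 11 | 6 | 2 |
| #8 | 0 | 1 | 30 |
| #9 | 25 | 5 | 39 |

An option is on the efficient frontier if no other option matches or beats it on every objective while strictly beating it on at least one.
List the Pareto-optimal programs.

#1: not dominated (best stipend).
#2: dominated by #4 (stipend 24≥1, duration 1≤1, ranking 60≤79).
#3: dominated by #1 (stipend 37≥25, duration 6≤6, ranking 5≤21).
#4: not dominated.
#5: not dominated.
#6: not dominated.
#7: not dominated (best ranking).
#8: not dominated.
#9: not dominated.

#1, #4, #5, #6, #7, #8, #9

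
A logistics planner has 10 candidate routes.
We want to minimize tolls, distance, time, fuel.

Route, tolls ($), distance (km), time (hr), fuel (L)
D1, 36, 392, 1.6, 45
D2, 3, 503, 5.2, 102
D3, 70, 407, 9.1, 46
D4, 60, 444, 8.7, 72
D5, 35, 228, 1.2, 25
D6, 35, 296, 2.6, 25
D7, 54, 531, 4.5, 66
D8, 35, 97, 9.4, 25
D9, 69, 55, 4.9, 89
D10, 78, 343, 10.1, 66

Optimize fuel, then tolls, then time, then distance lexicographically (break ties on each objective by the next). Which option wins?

D5

First minimize fuel: best is 25, kept {D5, D6, D8}.
Then minimize tolls: best is 35, kept {D5, D6, D8}.
Then minimize time: best is 1.2, kept {D5}.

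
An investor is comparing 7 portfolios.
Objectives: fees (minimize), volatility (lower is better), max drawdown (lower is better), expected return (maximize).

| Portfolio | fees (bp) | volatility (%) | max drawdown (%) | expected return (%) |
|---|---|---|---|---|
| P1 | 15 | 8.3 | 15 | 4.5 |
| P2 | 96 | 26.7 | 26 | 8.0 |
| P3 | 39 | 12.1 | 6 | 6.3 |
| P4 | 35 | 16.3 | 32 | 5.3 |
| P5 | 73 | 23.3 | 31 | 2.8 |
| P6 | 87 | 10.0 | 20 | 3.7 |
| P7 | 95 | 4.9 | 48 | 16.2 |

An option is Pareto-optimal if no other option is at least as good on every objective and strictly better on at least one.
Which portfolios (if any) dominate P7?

P1: worse on volatility (8.3 vs 4.9).
P2: worse on fees (96 vs 95).
P3: worse on volatility (12.1 vs 4.9).
P4: worse on volatility (16.3 vs 4.9).
P5: worse on volatility (23.3 vs 4.9).
P6: worse on volatility (10.0 vs 4.9).
No option dominates P7.

none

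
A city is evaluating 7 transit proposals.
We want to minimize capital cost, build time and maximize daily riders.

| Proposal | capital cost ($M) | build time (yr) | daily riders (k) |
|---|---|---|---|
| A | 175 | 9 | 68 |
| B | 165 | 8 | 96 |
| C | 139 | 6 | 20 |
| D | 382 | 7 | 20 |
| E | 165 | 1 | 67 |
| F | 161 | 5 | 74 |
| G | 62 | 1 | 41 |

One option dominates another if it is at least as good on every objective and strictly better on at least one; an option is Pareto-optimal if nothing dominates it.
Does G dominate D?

G vs D: capital cost 62≤382, build time 1≤7, daily riders 41≥20 — G is at least as good on every objective with at least one strict improvement.

Yes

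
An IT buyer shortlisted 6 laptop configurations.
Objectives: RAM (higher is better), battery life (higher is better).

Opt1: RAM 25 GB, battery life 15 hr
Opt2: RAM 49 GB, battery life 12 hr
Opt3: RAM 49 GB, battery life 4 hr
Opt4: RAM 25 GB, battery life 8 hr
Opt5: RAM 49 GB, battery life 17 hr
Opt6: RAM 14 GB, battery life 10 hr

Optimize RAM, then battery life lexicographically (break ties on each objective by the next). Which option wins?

Opt5

First maximize RAM: best is 49, kept {Opt2, Opt3, Opt5}.
Then maximize battery life: best is 17, kept {Opt5}.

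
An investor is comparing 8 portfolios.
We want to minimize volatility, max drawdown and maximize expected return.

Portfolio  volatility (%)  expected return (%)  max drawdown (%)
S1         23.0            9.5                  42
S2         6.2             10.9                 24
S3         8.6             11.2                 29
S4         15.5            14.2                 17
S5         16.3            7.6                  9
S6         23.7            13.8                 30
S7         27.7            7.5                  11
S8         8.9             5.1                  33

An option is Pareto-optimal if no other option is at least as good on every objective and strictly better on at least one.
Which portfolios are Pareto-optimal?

S2, S3, S4, S5

S1: dominated by S2 (volatility 6.2≤23.0, expected return 10.9≥9.5, max drawdown 24≤42).
S2: not dominated (best volatility).
S3: not dominated.
S4: not dominated (best expected return).
S5: not dominated (best max drawdown).
S6: dominated by S4 (volatility 15.5≤23.7, expected return 14.2≥13.8, max drawdown 17≤30).
S7: dominated by S5 (volatility 16.3≤27.7, expected return 7.6≥7.5, max drawdown 9≤11).
S8: dominated by S2 (volatility 6.2≤8.9, expected return 10.9≥5.1, max drawdown 24≤33).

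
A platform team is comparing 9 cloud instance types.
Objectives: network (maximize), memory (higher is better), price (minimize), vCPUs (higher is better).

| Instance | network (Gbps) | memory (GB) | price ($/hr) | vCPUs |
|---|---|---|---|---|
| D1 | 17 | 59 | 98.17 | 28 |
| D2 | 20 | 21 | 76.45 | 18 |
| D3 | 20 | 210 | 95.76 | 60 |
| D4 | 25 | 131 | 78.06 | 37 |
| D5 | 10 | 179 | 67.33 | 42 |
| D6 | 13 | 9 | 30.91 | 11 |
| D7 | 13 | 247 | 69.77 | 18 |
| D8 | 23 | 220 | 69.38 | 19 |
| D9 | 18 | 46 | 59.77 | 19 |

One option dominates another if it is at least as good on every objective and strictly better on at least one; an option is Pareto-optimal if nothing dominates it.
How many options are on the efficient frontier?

7

D1: dominated by D3 (network 20≥17, memory 210≥59, price 95.76≤98.17, vCPUs 60≥28).
D2: dominated by D8 (network 23≥20, memory 220≥21, price 69.38≤76.45, vCPUs 19≥18).
D3: not dominated (best vCPUs).
D4: not dominated (best network).
D5: not dominated.
D6: not dominated (best price).
D7: not dominated (best memory).
D8: not dominated.
D9: not dominated.
Pareto-optimal: D3, D4, D5, D6, D7, D8, D9 → 7.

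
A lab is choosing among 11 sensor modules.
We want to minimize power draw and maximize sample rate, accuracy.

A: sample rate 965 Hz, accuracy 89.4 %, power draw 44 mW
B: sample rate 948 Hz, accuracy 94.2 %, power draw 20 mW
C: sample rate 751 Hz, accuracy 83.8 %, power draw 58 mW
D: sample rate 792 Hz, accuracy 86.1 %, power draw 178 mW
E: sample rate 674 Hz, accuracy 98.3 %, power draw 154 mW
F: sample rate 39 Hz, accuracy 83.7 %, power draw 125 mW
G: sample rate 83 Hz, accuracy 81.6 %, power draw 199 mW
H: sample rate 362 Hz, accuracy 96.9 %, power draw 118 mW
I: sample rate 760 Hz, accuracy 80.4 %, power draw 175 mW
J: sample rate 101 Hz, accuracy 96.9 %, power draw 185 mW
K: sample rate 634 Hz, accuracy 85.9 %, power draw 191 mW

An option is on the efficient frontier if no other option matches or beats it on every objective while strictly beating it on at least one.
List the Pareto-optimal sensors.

A: not dominated (best sample rate).
B: not dominated (best power draw).
C: dominated by A (sample rate 965≥751, accuracy 89.4≥83.8, power draw 44≤58).
D: dominated by A (sample rate 965≥792, accuracy 89.4≥86.1, power draw 44≤178).
E: not dominated (best accuracy).
F: dominated by A (sample rate 965≥39, accuracy 89.4≥83.7, power draw 44≤125).
G: dominated by A (sample rate 965≥83, accuracy 89.4≥81.6, power draw 44≤199).
H: not dominated.
I: dominated by A (sample rate 965≥760, accuracy 89.4≥80.4, power draw 44≤175).
J: dominated by E (sample rate 674≥101, accuracy 98.3≥96.9, power draw 154≤185).
K: dominated by A (sample rate 965≥634, accuracy 89.4≥85.9, power draw 44≤191).

A, B, E, H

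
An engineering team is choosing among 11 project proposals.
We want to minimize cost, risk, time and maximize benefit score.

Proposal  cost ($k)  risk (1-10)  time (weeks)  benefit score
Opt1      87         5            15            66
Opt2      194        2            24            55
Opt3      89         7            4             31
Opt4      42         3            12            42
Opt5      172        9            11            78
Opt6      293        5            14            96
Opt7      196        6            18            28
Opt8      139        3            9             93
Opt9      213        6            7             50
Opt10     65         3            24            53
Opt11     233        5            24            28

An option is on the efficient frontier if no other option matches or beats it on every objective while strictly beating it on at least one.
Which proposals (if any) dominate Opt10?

none

Opt1: worse on cost (87 vs 65).
Opt2: worse on cost (194 vs 65).
Opt3: worse on cost (89 vs 65).
Opt4: worse on benefit score (42 vs 53).
Opt5: worse on cost (172 vs 65).
Opt6: worse on cost (293 vs 65).
Opt7: worse on cost (196 vs 65).
Opt8: worse on cost (139 vs 65).
Opt9: worse on cost (213 vs 65).
Opt11: worse on cost (233 vs 65).
No option dominates Opt10.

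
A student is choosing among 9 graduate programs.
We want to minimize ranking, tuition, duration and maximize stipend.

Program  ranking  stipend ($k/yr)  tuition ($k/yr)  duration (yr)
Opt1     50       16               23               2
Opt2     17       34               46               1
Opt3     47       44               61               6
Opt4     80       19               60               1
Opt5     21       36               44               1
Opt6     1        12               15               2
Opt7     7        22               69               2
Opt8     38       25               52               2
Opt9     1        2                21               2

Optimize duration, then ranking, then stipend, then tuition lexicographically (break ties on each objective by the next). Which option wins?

Opt2

First minimize duration: best is 1, kept {Opt2, Opt4, Opt5}.
Then minimize ranking: best is 17, kept {Opt2}.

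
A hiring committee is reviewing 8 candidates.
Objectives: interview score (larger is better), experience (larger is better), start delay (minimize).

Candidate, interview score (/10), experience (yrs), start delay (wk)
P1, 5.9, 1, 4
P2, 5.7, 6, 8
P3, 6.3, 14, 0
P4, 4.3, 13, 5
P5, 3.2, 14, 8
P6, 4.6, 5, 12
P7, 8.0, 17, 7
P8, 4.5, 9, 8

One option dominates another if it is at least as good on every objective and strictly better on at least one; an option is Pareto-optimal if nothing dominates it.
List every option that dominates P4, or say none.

P3

P3: interview score 6.3≥4.3, experience 14≥13, start delay 0≤5 — dominates P4.
Others (P1, P2, P5, P6, P7, P8) are each worse than P4 on at least one objective.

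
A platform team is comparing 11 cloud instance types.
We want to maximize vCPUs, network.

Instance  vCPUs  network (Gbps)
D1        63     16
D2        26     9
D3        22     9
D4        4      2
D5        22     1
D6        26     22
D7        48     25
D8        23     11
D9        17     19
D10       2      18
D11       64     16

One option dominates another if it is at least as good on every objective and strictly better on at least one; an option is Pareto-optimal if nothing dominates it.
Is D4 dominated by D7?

Yes

D7 vs D4: vCPUs 48≥4, network 25≥2 — D7 is at least as good on every objective with at least one strict improvement.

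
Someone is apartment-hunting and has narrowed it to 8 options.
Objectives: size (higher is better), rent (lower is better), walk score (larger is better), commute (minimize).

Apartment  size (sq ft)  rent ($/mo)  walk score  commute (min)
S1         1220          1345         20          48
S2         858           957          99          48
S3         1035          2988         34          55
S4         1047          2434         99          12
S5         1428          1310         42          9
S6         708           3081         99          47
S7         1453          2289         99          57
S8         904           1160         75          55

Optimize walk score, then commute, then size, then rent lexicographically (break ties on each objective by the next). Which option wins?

S4

First maximize walk score: best is 99, kept {S2, S4, S6, S7}.
Then minimize commute: best is 12, kept {S4}.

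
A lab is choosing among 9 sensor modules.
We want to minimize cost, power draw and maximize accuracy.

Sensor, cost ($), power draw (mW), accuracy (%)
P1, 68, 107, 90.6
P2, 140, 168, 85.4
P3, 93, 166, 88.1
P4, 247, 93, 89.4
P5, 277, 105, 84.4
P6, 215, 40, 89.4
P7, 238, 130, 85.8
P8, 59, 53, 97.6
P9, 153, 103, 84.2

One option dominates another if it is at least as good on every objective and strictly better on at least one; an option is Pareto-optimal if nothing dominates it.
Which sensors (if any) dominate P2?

P1: cost 68≤140, power draw 107≤168, accuracy 90.6≥85.4 — dominates P2.
P3: cost 93≤140, power draw 166≤168, accuracy 88.1≥85.4 — dominates P2.
P8: cost 59≤140, power draw 53≤168, accuracy 97.6≥85.4 — dominates P2.
Others (P4, P5, P6, P7, P9) are each worse than P2 on at least one objective.

P1, P3, P8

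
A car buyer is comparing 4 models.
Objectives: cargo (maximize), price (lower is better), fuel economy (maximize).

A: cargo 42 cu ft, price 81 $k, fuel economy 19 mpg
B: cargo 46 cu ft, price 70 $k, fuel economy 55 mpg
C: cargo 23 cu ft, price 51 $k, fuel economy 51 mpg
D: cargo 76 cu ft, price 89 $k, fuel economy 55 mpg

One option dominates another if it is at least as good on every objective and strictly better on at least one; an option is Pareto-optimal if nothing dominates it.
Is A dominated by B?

B vs A: cargo 46≥42, price 70≤81, fuel economy 55≥19 — B is at least as good on every objective with at least one strict improvement.

Yes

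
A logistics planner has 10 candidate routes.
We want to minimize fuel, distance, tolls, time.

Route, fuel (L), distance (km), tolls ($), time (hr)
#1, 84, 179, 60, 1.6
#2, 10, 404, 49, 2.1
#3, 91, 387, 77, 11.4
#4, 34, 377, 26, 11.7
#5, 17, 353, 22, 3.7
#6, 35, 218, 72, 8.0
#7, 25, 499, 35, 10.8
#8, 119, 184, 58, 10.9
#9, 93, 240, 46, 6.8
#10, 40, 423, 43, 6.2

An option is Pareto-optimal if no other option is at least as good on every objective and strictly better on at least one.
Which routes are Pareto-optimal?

#1, #2, #5, #6, #8, #9

#1: not dominated (best distance).
#2: not dominated (best fuel).
#3: dominated by #1 (fuel 84≤91, distance 179≤387, tolls 60≤77, time 1.6≤11.4).
#4: dominated by #5 (fuel 17≤34, distance 353≤377, tolls 22≤26, time 3.7≤11.7).
#5: not dominated (best tolls).
#6: not dominated.
#7: dominated by #5 (fuel 17≤25, distance 353≤499, tolls 22≤35, time 3.7≤10.8).
#8: not dominated.
#9: not dominated.
#10: dominated by #5 (fuel 17≤40, distance 353≤423, tolls 22≤43, time 3.7≤6.2).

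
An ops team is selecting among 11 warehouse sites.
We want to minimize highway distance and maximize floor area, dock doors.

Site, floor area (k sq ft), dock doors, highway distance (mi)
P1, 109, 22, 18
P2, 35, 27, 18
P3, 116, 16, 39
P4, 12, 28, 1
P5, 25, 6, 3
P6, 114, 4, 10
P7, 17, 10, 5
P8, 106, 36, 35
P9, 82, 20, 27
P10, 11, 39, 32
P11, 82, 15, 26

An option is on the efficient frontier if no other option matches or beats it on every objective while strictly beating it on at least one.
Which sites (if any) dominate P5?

P1: worse on highway distance (18 vs 3).
P2: worse on highway distance (18 vs 3).
P3: worse on highway distance (39 vs 3).
P4: worse on floor area (12 vs 25).
P6: worse on dock doors (4 vs 6).
P7: worse on floor area (17 vs 25).
P8: worse on highway distance (35 vs 3).
P9: worse on highway distance (27 vs 3).
P10: worse on floor area (11 vs 25).
P11: worse on highway distance (26 vs 3).
No option dominates P5.

none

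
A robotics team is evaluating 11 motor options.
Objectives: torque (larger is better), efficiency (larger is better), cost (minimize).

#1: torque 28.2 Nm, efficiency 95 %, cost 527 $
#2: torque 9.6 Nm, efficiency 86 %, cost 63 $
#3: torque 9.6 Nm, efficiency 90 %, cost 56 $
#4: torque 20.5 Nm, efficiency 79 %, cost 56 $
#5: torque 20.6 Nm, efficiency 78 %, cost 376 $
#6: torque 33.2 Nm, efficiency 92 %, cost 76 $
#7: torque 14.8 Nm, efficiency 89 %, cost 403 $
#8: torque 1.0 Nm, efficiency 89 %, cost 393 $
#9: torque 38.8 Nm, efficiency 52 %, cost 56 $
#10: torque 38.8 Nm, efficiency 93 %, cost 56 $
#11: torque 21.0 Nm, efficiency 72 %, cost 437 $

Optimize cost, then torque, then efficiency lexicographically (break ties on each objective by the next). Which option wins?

First minimize cost: best is 56, kept {#3, #4, #9, #10}.
Then maximize torque: best is 38.8, kept {#9, #10}.
Then maximize efficiency: best is 93, kept {#10}.

#10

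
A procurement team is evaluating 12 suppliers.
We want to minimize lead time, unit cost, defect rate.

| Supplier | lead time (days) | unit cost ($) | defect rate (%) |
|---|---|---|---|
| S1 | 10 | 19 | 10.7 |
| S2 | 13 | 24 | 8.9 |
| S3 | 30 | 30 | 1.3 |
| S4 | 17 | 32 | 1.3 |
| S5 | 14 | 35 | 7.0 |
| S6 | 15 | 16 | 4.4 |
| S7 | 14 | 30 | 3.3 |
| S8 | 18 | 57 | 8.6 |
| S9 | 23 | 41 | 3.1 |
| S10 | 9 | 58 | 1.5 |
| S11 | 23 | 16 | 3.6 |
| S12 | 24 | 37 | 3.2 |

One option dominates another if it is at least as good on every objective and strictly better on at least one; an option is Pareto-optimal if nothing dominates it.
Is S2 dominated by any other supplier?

S1: worse on defect rate (10.7 vs 8.9).
S3: worse on lead time (30 vs 13).
S4: worse on lead time (17 vs 13).
S5: worse on lead time (14 vs 13).
S6: worse on lead time (15 vs 13).
S7: worse on lead time (14 vs 13).
S8: worse on lead time (18 vs 13).
S9: worse on lead time (23 vs 13).
S10: worse on unit cost (58 vs 24).
S11: worse on lead time (23 vs 13).
S12: worse on lead time (24 vs 13).
No option is at least as good as S2 on every objective and strictly better on one.

No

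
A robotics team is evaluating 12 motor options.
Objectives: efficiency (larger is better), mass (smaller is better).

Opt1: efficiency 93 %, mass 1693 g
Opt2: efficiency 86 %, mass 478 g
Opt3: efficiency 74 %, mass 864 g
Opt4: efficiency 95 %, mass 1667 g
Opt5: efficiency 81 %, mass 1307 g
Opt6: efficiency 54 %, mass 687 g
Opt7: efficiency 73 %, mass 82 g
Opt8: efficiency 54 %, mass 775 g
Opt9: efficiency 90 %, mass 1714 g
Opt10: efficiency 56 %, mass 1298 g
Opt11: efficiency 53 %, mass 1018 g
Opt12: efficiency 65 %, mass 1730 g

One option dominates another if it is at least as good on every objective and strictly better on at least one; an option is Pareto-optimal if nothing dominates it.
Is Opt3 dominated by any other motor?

Opt2 vs Opt3: efficiency 86≥74, mass 478≤864 — Opt2 is at least as good on every objective and strictly better on at least one, so Opt2 dominates Opt3.

Yes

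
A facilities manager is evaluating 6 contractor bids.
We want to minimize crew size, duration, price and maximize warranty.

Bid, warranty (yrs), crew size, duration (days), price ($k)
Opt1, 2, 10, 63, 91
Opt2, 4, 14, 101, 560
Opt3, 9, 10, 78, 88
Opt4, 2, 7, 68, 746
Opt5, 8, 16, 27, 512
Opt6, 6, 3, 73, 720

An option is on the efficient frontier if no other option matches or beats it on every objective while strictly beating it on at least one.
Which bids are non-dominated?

Opt1: not dominated.
Opt2: dominated by Opt3 (warranty 9≥4, crew size 10≤14, duration 78≤101, price 88≤560).
Opt3: not dominated (best warranty).
Opt4: not dominated.
Opt5: not dominated (best duration).
Opt6: not dominated (best crew size).

Opt1, Opt3, Opt4, Opt5, Opt6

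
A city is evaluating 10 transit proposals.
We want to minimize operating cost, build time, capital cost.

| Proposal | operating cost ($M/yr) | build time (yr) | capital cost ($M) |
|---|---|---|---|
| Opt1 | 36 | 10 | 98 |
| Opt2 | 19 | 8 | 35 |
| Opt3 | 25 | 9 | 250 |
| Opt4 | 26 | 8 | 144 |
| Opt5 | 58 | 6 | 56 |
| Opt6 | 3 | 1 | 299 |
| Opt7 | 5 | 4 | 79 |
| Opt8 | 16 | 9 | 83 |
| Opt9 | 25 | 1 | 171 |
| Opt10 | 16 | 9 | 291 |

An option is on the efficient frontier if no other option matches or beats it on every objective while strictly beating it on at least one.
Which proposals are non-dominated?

Opt1: dominated by Opt2 (operating cost 19≤36, build time 8≤10, capital cost 35≤98).
Opt2: not dominated (best capital cost).
Opt3: dominated by Opt2 (operating cost 19≤25, build time 8≤9, capital cost 35≤250).
Opt4: dominated by Opt2 (operating cost 19≤26, build time 8≤8, capital cost 35≤144).
Opt5: not dominated.
Opt6: not dominated (best operating cost).
Opt7: not dominated.
Opt8: dominated by Opt7 (operating cost 5≤16, build time 4≤9, capital cost 79≤83).
Opt9: not dominated.
Opt10: dominated by Opt7 (operating cost 5≤16, build time 4≤9, capital cost 79≤291).

Opt2, Opt5, Opt6, Opt7, Opt9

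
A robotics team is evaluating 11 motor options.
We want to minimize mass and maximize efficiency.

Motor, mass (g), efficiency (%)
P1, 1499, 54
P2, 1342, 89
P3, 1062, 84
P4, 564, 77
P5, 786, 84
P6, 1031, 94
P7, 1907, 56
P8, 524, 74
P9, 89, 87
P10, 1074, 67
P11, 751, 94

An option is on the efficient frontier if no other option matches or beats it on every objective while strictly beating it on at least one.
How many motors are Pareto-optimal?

P1: dominated by P2 (mass 1342≤1499, efficiency 89≥54).
P2: dominated by P6 (mass 1031≤1342, efficiency 94≥89).
P3: dominated by P5 (mass 786≤1062, efficiency 84≥84).
P4: dominated by P9 (mass 89≤564, efficiency 87≥77).
P5: dominated by P9 (mass 89≤786, efficiency 87≥84).
P6: dominated by P11 (mass 751≤1031, efficiency 94≥94).
P7: dominated by P2 (mass 1342≤1907, efficiency 89≥56).
P8: dominated by P9 (mass 89≤524, efficiency 87≥74).
P9: not dominated (best mass).
P10: dominated by P3 (mass 1062≤1074, efficiency 84≥67).
P11: not dominated.
Pareto-optimal: P9, P11 → 2.

2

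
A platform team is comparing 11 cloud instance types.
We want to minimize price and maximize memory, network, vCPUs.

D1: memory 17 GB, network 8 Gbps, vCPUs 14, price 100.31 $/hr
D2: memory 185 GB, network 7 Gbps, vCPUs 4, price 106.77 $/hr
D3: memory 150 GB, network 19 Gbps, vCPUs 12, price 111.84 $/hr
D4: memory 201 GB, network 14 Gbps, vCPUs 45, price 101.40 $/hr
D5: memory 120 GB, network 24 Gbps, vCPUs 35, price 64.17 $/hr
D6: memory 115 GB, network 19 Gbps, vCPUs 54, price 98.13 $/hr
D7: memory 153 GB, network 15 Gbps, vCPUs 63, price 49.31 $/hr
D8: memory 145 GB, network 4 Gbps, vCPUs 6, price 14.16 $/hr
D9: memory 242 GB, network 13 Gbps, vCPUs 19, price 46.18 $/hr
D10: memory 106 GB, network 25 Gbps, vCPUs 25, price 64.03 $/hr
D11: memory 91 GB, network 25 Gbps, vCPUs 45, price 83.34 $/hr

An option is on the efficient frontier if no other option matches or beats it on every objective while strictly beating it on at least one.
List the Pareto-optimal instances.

D3, D4, D5, D6, D7, D8, D9, D10, D11

D1: dominated by D5 (memory 120≥17, network 24≥8, vCPUs 35≥14, price 64.17≤100.31).
D2: dominated by D4 (memory 201≥185, network 14≥7, vCPUs 45≥4, price 101.40≤106.77).
D3: not dominated.
D4: not dominated.
D5: not dominated.
D6: not dominated.
D7: not dominated (best vCPUs).
D8: not dominated (best price).
D9: not dominated (best memory).
D10: not dominated.
D11: not dominated.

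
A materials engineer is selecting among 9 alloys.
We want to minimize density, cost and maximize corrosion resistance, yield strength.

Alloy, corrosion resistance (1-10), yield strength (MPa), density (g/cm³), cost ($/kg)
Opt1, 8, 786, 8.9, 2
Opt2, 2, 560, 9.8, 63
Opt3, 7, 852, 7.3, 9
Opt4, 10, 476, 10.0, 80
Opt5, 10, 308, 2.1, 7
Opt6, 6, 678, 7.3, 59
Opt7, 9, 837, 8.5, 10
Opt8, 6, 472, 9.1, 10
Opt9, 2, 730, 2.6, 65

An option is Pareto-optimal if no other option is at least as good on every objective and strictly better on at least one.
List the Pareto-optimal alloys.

Opt1, Opt3, Opt4, Opt5, Opt7, Opt9

Opt1: not dominated (best cost).
Opt2: dominated by Opt1 (corrosion resistance 8≥2, yield strength 786≥560, density 8.9≤9.8, cost 2≤63).
Opt3: not dominated (best yield strength).
Opt4: not dominated.
Opt5: not dominated (best density).
Opt6: dominated by Opt3 (corrosion resistance 7≥6, yield strength 852≥678, density 7.3≤7.3, cost 9≤59).
Opt7: not dominated.
Opt8: dominated by Opt1 (corrosion resistance 8≥6, yield strength 786≥472, density 8.9≤9.1, cost 2≤10).
Opt9: not dominated.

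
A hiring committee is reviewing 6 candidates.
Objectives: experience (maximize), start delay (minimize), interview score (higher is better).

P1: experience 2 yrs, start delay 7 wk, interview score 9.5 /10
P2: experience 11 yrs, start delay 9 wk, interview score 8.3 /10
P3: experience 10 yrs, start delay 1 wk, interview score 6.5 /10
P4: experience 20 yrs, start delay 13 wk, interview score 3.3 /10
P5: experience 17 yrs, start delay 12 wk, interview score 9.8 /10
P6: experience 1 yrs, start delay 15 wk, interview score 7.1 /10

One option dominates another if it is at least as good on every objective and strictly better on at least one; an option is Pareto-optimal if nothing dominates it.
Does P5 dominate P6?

P5 vs P6: experience 17≥1, start delay 12≤15, interview score 9.8≥7.1 — P5 is at least as good on every objective with at least one strict improvement.

Yes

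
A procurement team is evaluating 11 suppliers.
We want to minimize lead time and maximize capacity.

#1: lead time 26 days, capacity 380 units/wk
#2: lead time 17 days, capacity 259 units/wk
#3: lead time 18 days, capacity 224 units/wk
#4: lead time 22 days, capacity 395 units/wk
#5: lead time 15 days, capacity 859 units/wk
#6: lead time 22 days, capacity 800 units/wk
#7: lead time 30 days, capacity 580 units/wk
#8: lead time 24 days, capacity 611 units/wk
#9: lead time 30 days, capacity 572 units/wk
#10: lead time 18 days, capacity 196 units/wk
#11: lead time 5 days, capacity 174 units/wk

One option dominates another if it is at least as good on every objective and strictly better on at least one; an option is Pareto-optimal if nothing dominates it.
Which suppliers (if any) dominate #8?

#5: lead time 15≤24, capacity 859≥611 — dominates #8.
#6: lead time 22≤24, capacity 800≥611 — dominates #8.
Others (#1, #2, #3, #4, #7, #9, #10, #11) are each worse than #8 on at least one objective.

#5, #6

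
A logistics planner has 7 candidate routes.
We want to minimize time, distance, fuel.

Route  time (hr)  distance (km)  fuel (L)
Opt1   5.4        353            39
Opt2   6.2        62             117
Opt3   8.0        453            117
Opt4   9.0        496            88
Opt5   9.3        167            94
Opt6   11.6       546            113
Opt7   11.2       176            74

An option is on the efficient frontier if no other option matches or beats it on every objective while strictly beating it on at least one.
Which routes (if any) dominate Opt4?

Opt1: time 5.4≤9.0, distance 353≤496, fuel 39≤88 — dominates Opt4.
Others (Opt2, Opt3, Opt5, Opt6, Opt7) are each worse than Opt4 on at least one objective.

Opt1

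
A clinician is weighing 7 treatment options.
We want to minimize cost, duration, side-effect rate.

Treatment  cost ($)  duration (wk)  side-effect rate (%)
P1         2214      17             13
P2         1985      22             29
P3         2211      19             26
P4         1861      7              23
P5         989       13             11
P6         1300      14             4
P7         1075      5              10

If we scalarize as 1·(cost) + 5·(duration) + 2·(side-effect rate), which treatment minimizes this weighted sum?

P5

P1: 1·2214 + 5·17 + 2·13 = 2325
P2: 1·1985 + 5·22 + 2·29 = 2153
P3: 1·2211 + 5·19 + 2·26 = 2358
P4: 1·1861 + 5·7 + 2·23 = 1942
P5: 1·989 + 5·13 + 2·11 = 1076
P6: 1·1300 + 5·14 + 2·4 = 1378
P7: 1·1075 + 5·5 + 2·10 = 1120
Lowest: P5 at 1076.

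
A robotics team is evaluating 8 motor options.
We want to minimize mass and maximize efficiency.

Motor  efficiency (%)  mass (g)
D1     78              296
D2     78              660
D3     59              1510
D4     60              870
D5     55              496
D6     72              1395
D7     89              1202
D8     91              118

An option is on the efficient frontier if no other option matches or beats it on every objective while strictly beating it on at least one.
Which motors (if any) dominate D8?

D1: worse on efficiency (78 vs 91).
D2: worse on efficiency (78 vs 91).
D3: worse on efficiency (59 vs 91).
D4: worse on efficiency (60 vs 91).
D5: worse on efficiency (55 vs 91).
D6: worse on efficiency (72 vs 91).
D7: worse on efficiency (89 vs 91).
No option dominates D8.

none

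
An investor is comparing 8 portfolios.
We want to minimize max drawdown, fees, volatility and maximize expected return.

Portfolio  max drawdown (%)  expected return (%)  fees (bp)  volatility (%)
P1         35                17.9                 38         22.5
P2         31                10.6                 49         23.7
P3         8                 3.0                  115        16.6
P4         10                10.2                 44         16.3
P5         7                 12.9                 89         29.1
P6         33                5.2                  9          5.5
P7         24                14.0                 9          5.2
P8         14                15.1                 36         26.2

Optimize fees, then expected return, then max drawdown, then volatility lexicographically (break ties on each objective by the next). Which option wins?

First minimize fees: best is 9, kept {P6, P7}.
Then maximize expected return: best is 14.0, kept {P7}.

P7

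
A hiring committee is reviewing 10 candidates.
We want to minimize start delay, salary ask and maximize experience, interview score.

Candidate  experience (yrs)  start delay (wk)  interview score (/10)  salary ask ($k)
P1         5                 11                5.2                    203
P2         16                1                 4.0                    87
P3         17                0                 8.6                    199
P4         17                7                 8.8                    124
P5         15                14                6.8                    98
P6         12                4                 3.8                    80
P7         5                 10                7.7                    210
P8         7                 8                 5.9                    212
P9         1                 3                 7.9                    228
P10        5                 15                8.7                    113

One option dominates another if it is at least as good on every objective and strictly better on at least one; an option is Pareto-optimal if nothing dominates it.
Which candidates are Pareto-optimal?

P1: dominated by P3 (experience 17≥5, start delay 0≤11, interview score 8.6≥5.2, salary ask 199≤203).
P2: not dominated.
P3: not dominated (best start delay).
P4: not dominated (best interview score).
P5: not dominated.
P6: not dominated (best salary ask).
P7: dominated by P3 (experience 17≥5, start delay 0≤10, interview score 8.6≥7.7, salary ask 199≤210).
P8: dominated by P3 (experience 17≥7, start delay 0≤8, interview score 8.6≥5.9, salary ask 199≤212).
P9: dominated by P3 (experience 17≥1, start delay 0≤3, interview score 8.6≥7.9, salary ask 199≤228).
P10: not dominated.

P2, P3, P4, P5, P6, P10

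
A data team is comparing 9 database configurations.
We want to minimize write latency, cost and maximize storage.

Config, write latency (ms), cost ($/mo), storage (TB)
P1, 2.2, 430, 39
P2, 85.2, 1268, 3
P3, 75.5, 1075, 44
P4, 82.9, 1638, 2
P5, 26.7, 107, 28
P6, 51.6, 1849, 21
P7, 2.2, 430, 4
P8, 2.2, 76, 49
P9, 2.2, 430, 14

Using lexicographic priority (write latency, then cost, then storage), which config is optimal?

P8

First minimize write latency: best is 2.2, kept {P1, P7, P8, P9}.
Then minimize cost: best is 76, kept {P8}.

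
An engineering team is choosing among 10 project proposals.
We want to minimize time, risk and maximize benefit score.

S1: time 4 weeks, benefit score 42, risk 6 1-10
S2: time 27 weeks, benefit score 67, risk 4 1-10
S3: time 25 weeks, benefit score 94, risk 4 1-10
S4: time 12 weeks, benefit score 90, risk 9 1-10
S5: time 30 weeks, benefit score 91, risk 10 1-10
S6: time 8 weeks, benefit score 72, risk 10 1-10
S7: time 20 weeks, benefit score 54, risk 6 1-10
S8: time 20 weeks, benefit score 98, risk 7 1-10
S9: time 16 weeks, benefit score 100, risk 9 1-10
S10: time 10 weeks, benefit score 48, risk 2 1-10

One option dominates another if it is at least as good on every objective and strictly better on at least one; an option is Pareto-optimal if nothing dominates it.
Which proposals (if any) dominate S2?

S3

S3: time 25≤27, benefit score 94≥67, risk 4≤4 — dominates S2.
Others (S1, S4, S5, S6, S7, S8, S9, S10) are each worse than S2 on at least one objective.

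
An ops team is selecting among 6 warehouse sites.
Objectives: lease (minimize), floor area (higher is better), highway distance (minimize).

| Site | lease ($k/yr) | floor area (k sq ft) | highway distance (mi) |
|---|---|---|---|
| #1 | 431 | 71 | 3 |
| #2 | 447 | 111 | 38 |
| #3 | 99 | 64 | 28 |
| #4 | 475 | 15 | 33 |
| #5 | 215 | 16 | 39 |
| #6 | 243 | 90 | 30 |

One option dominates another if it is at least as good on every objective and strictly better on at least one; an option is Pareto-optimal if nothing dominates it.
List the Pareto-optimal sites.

#1: not dominated (best highway distance).
#2: not dominated (best floor area).
#3: not dominated (best lease).
#4: dominated by #1 (lease 431≤475, floor area 71≥15, highway distance 3≤33).
#5: dominated by #3 (lease 99≤215, floor area 64≥16, highway distance 28≤39).
#6: not dominated.

#1, #2, #3, #6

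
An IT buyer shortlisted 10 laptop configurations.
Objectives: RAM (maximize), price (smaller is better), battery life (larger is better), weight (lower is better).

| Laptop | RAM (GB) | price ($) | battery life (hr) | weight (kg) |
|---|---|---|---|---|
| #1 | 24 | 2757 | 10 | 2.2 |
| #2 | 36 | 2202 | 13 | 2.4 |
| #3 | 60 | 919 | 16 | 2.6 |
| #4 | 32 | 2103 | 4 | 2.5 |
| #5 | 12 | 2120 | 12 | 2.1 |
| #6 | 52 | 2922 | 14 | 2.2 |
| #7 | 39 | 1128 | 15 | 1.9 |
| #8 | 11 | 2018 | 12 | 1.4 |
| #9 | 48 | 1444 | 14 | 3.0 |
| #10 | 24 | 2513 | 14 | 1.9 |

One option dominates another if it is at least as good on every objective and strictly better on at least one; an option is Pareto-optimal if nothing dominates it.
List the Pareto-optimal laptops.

#3, #6, #7, #8

#1: dominated by #7 (RAM 39≥24, price 1128≤2757, battery life 15≥10, weight 1.9≤2.2).
#2: dominated by #7 (RAM 39≥36, price 1128≤2202, battery life 15≥13, weight 1.9≤2.4).
#3: not dominated (best RAM).
#4: dominated by #7 (RAM 39≥32, price 1128≤2103, battery life 15≥4, weight 1.9≤2.5).
#5: dominated by #7 (RAM 39≥12, price 1128≤2120, battery life 15≥12, weight 1.9≤2.1).
#6: not dominated.
#7: not dominated.
#8: not dominated (best weight).
#9: dominated by #3 (RAM 60≥48, price 919≤1444, battery life 16≥14, weight 2.6≤3.0).
#10: dominated by #7 (RAM 39≥24, price 1128≤2513, battery life 15≥14, weight 1.9≤1.9).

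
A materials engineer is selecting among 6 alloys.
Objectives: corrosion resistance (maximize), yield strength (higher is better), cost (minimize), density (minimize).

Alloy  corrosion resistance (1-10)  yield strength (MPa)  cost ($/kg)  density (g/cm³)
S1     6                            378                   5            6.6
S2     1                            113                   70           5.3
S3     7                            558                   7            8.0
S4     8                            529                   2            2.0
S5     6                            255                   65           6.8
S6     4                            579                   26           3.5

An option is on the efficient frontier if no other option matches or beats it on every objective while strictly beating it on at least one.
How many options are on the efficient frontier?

3

S1: dominated by S4 (corrosion resistance 8≥6, yield strength 529≥378, cost 2≤5, density 2.0≤6.6).
S2: dominated by S4 (corrosion resistance 8≥1, yield strength 529≥113, cost 2≤70, density 2.0≤5.3).
S3: not dominated.
S4: not dominated (best corrosion resistance).
S5: dominated by S1 (corrosion resistance 6≥6, yield strength 378≥255, cost 5≤65, density 6.6≤6.8).
S6: not dominated (best yield strength).
Pareto-optimal: S3, S4, S6 → 3.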